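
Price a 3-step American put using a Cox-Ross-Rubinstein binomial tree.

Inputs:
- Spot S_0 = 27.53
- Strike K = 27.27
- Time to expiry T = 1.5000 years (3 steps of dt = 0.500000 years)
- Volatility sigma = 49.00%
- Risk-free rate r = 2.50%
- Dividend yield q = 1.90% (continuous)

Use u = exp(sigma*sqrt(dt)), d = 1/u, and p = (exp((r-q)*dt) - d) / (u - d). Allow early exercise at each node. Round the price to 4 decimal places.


Answer: Price = V(0,0) = 6.5801

Derivation:
dt = T/N = 0.500000
u = exp(sigma*sqrt(dt)) = 1.414084; d = 1/u = 0.707171
p = (exp((r-q)*dt) - d) / (u - d) = 0.418486
Discount per step: exp(-r*dt) = 0.987578
Stock lattice S(k, i) with i counting down-moves:
  k=0: S(0,0) = 27.5300
  k=1: S(1,0) = 38.9297; S(1,1) = 19.4684
  k=2: S(2,0) = 55.0500; S(2,1) = 27.5300; S(2,2) = 13.7675
  k=3: S(3,0) = 77.8453; S(3,1) = 38.9297; S(3,2) = 19.4684; S(3,3) = 9.7360
Terminal payoffs V(N, i) = max(K - S_T, 0):
  V(3,0) = 0.000000; V(3,1) = 0.000000; V(3,2) = 7.801574; V(3,3) = 17.534010
Backward induction: V(k, i) = exp(-r*dt) * [p * V(k+1, i) + (1-p) * V(k+1, i+1)]; then take max(V_cont, immediate exercise) for American.
  V(2,0) = exp(-r*dt) * [p*0.000000 + (1-p)*0.000000] = 0.000000; exercise = 0.000000; V(2,0) = max -> 0.000000
  V(2,1) = exp(-r*dt) * [p*0.000000 + (1-p)*7.801574] = 4.480369; exercise = 0.000000; V(2,1) = max -> 4.480369
  V(2,2) = exp(-r*dt) * [p*7.801574 + (1-p)*17.534010] = 13.293906; exercise = 13.502487; V(2,2) = max -> 13.502487
  V(1,0) = exp(-r*dt) * [p*0.000000 + (1-p)*4.480369] = 2.573033; exercise = 0.000000; V(1,0) = max -> 2.573033
  V(1,1) = exp(-r*dt) * [p*4.480369 + (1-p)*13.502487] = 9.606029; exercise = 7.801574; V(1,1) = max -> 9.606029
  V(0,0) = exp(-r*dt) * [p*2.573033 + (1-p)*9.606029] = 6.580053; exercise = 0.000000; V(0,0) = max -> 6.580053


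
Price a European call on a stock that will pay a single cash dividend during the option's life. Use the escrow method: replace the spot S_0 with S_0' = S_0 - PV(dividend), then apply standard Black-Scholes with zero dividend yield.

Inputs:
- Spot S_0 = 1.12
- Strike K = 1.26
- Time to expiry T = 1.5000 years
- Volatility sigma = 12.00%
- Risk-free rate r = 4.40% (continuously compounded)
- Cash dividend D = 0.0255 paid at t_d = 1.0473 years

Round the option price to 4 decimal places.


PV(D) = D * exp(-r * t_d) = 0.0255 * 0.95496442 = 0.02435159
S_0' = S_0 - PV(D) = 1.1200 - 0.02435159 = 1.09564841
d1 = (ln(S_0'/K) + (r + sigma^2/2)*T) / (sigma*sqrt(T)) = -0.42842515
d2 = d1 - sigma*sqrt(T) = -0.57539453
exp(-rT) = 0.93613086
N(d1) = 0.33417081; N(d2) = 0.28251225
C = S_0' * N(d1) - K * exp(-rT) * N(d2) = 1.09564841 * 0.33417081 - 1.2600 * 0.93613086 * 0.28251225 = 0.0329

Answer: Price = 0.0329


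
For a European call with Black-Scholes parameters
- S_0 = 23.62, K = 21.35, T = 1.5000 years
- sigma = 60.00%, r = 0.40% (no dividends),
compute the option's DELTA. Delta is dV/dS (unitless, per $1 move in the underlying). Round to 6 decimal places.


Answer: Delta = 0.696056

Derivation:
d1 = 0.5130892699; d2 = -0.2217576530
phi(d1) = 0.3497387497; exp(-qT) = 1.0000000000; exp(-rT) = 0.9940179641
N(d1) = 0.6960555615
Delta = exp(-qT) * N(d1) = 1.0000000000 * 0.6960555615 = 0.696056


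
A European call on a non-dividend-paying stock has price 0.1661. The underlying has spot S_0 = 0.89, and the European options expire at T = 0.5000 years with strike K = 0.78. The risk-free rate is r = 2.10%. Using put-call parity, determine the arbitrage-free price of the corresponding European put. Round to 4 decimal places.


Answer: Put price = 0.0480

Derivation:
Put-call parity: C - P = S_0 * exp(-qT) - K * exp(-rT).
S_0 * exp(-qT) = 0.8900 * 1.00000000 = 0.89000000
K * exp(-rT) = 0.7800 * 0.98955493 = 0.77185285
P = C - S*exp(-qT) + K*exp(-rT)
P = 0.1661 - 0.89000000 + 0.77185285 = 0.0480


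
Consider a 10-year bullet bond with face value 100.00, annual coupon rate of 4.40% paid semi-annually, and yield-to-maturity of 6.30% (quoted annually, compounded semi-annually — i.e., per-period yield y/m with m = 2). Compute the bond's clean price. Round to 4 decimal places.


Coupon per period c = face * coupon_rate / m = 2.200000
Periods per year m = 2; per-period yield y/m = 0.031500
Number of cashflows N = 20
Cashflows (t years, CF_t, discount factor 1/(1+y/m)^(m*t), PV):
  t = 0.5000: CF_t = 2.200000, DF = 0.969462, PV = 2.132816
  t = 1.0000: CF_t = 2.200000, DF = 0.939856, PV = 2.067684
  t = 1.5000: CF_t = 2.200000, DF = 0.911155, PV = 2.004541
  t = 2.0000: CF_t = 2.200000, DF = 0.883330, PV = 1.943326
  t = 2.5000: CF_t = 2.200000, DF = 0.856355, PV = 1.883981
  t = 3.0000: CF_t = 2.200000, DF = 0.830204, PV = 1.826448
  t = 3.5000: CF_t = 2.200000, DF = 0.804851, PV = 1.770672
  t = 4.0000: CF_t = 2.200000, DF = 0.780272, PV = 1.716599
  t = 4.5000: CF_t = 2.200000, DF = 0.756444, PV = 1.664177
  t = 5.0000: CF_t = 2.200000, DF = 0.733344, PV = 1.613357
  t = 5.5000: CF_t = 2.200000, DF = 0.710949, PV = 1.564088
  t = 6.0000: CF_t = 2.200000, DF = 0.689238, PV = 1.516324
  t = 6.5000: CF_t = 2.200000, DF = 0.668190, PV = 1.470018
  t = 7.0000: CF_t = 2.200000, DF = 0.647785, PV = 1.425127
  t = 7.5000: CF_t = 2.200000, DF = 0.628003, PV = 1.381606
  t = 8.0000: CF_t = 2.200000, DF = 0.608825, PV = 1.339414
  t = 8.5000: CF_t = 2.200000, DF = 0.590232, PV = 1.298511
  t = 9.0000: CF_t = 2.200000, DF = 0.572208, PV = 1.258857
  t = 9.5000: CF_t = 2.200000, DF = 0.554734, PV = 1.220414
  t = 10.0000: CF_t = 102.200000, DF = 0.537793, PV = 54.962471
Price P = sum_t PV_t = 86.060432

Answer: Price = 86.0604


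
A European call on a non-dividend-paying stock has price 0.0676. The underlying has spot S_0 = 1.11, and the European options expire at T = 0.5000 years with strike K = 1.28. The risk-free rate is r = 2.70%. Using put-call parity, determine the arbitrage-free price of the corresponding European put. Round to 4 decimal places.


Answer: Put price = 0.2204

Derivation:
Put-call parity: C - P = S_0 * exp(-qT) - K * exp(-rT).
S_0 * exp(-qT) = 1.1100 * 1.00000000 = 1.11000000
K * exp(-rT) = 1.2800 * 0.98659072 = 1.26283612
P = C - S*exp(-qT) + K*exp(-rT)
P = 0.0676 - 1.11000000 + 1.26283612 = 0.2204


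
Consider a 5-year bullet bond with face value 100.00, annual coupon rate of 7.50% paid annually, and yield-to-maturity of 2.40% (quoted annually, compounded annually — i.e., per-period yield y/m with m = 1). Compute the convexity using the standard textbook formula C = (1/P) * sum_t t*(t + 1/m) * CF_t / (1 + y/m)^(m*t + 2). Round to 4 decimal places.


Coupon per period c = face * coupon_rate / m = 7.500000
Periods per year m = 1; per-period yield y/m = 0.024000
Number of cashflows N = 5
Cashflows (t years, CF_t, discount factor 1/(1+y/m)^(m*t), PV):
  t = 1.0000: CF_t = 7.500000, DF = 0.976562, PV = 7.324219
  t = 2.0000: CF_t = 7.500000, DF = 0.953674, PV = 7.152557
  t = 3.0000: CF_t = 7.500000, DF = 0.931323, PV = 6.984919
  t = 4.0000: CF_t = 7.500000, DF = 0.909495, PV = 6.821210
  t = 5.0000: CF_t = 107.500000, DF = 0.888178, PV = 95.479180
Price P = sum_t PV_t = 123.762086
Convexity numerator sum_t t*(t + 1/m) * CF_t / (1+y/m)^(m*t + 2):
  t = 1.0000: term = 13.969839
  t = 2.0000: term = 40.927262
  t = 3.0000: term = 79.936058
  t = 4.0000: term = 130.104261
  t = 5.0000: term = 2731.681255
Convexity = (1/P) * sum = 2996.618674 / 123.762086 = 24.212736

Answer: Convexity = 24.2127


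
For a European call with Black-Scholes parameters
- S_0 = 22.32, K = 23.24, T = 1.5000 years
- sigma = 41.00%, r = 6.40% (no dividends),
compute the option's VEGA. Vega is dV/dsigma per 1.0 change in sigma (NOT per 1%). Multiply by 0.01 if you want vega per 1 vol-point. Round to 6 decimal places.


d1 = 0.3618139418; d2 = -0.1403314555
phi(d1) = 0.3736658996; exp(-qT) = 1.0000000000; exp(-rT) = 0.9084640161
Vega = S * exp(-qT) * phi(d1) * sqrt(T) = 22.3200 * 1.0000000000 * 0.3736658996 * 1.2247448714 = 10.214645

Answer: Vega = 10.214645


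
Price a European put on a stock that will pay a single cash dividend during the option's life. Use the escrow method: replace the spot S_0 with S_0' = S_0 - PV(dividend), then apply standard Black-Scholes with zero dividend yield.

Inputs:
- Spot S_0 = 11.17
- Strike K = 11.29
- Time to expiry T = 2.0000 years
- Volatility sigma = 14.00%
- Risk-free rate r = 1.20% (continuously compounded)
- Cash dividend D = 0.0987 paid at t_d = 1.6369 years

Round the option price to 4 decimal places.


Answer: Price = 0.8460

Derivation:
PV(D) = D * exp(-r * t_d) = 0.0987 * 0.98054886 = 0.09678017
S_0' = S_0 - PV(D) = 11.1700 - 0.09678017 = 11.07321983
d1 = (ln(S_0'/K) + (r + sigma^2/2)*T) / (sigma*sqrt(T)) = 0.12229001
d2 = d1 - sigma*sqrt(T) = -0.07569989
exp(-rT) = 0.97628571
N(-d1) = 0.45133467; N(-d2) = 0.53017107
P = K * exp(-rT) * N(-d2) - S_0' * N(-d1) = 11.2900 * 0.97628571 * 0.53017107 - 11.07321983 * 0.45133467 = 0.8460


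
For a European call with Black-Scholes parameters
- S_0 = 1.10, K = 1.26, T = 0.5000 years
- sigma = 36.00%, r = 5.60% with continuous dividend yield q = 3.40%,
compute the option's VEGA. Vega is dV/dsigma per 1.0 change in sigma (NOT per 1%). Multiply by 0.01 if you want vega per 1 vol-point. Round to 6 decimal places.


Answer: Vega = 0.285623

Derivation:
d1 = -0.3629875353; d2 = -0.6175459765
phi(d1) = 0.3735070091; exp(-qT) = 0.9831436846; exp(-rT) = 0.9723883668
Vega = S * exp(-qT) * phi(d1) * sqrt(T) = 1.1000 * 0.9831436846 * 0.3735070091 * 0.7071067812 = 0.285623


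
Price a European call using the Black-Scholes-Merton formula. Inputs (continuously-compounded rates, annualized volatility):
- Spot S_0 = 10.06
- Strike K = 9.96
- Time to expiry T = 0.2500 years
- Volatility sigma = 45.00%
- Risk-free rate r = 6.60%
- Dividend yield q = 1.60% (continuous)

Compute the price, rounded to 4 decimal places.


d1 = (ln(S/K) + (r - q + 0.5*sigma^2) * T) / (sigma * sqrt(T)) = 0.21245597
d2 = d1 - sigma * sqrt(T) = -0.01254403
exp(-rT) = 0.98363538; exp(-qT) = 0.99600799
C = S_0 * exp(-qT) * N(d1) - K * exp(-rT) * N(d2)
N(d1) = 0.58412434; N(d2) = 0.49499579
C = 10.0600 * 0.99600799 * 0.58412434 - 9.9600 * 0.98363538 * 0.49499579 = 1.0034

Answer: Price = 1.0034


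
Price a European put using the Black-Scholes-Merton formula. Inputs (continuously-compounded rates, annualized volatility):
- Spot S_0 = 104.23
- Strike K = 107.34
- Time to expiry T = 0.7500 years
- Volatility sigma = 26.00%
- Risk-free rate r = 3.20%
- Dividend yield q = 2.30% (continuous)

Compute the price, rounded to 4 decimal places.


Answer: Price = 10.5088

Derivation:
d1 = (ln(S/K) + (r - q + 0.5*sigma^2) * T) / (sigma * sqrt(T)) = 0.01198503
d2 = d1 - sigma * sqrt(T) = -0.21318157
exp(-rT) = 0.97628571; exp(-qT) = 0.98289793
P = K * exp(-rT) * N(-d2) - S_0 * exp(-qT) * N(-d1)
N(-d1) = 0.49521878; N(-d2) = 0.58440733
P = 107.3400 * 0.97628571 * 0.58440733 - 104.2300 * 0.98289793 * 0.49521878 = 10.5088


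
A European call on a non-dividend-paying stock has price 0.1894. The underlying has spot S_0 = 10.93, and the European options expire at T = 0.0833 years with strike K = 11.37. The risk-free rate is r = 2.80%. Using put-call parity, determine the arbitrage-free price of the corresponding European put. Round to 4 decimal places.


Answer: Put price = 0.6029

Derivation:
Put-call parity: C - P = S_0 * exp(-qT) - K * exp(-rT).
S_0 * exp(-qT) = 10.9300 * 1.00000000 = 10.93000000
K * exp(-rT) = 11.3700 * 0.99767032 = 11.34351151
P = C - S*exp(-qT) + K*exp(-rT)
P = 0.1894 - 10.93000000 + 11.34351151 = 0.6029


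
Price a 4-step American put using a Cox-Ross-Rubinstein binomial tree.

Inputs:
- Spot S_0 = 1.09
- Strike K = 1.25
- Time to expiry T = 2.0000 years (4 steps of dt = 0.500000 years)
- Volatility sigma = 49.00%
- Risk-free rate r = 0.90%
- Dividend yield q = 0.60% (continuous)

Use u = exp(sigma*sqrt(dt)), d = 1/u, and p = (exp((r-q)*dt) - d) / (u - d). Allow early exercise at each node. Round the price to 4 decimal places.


dt = T/N = 0.500000
u = exp(sigma*sqrt(dt)) = 1.414084; d = 1/u = 0.707171
p = (exp((r-q)*dt) - d) / (u - d) = 0.416359
Discount per step: exp(-r*dt) = 0.995510
Stock lattice S(k, i) with i counting down-moves:
  k=0: S(0,0) = 1.0900
  k=1: S(1,0) = 1.5414; S(1,1) = 0.7708
  k=2: S(2,0) = 2.1796; S(2,1) = 1.0900; S(2,2) = 0.5451
  k=3: S(3,0) = 3.0821; S(3,1) = 1.5414; S(3,2) = 0.7708; S(3,3) = 0.3855
  k=4: S(4,0) = 4.3584; S(4,1) = 2.1796; S(4,2) = 1.0900; S(4,3) = 0.5451; S(4,4) = 0.2726
Terminal payoffs V(N, i) = max(K - S_T, 0):
  V(4,0) = 0.000000; V(4,1) = 0.000000; V(4,2) = 0.160000; V(4,3) = 0.704901; V(4,4) = 0.977401
Backward induction: V(k, i) = exp(-r*dt) * [p * V(k+1, i) + (1-p) * V(k+1, i+1)]; then take max(V_cont, immediate exercise) for American.
  V(3,0) = exp(-r*dt) * [p*0.000000 + (1-p)*0.000000] = 0.000000; exercise = 0.000000; V(3,0) = max -> 0.000000
  V(3,1) = exp(-r*dt) * [p*0.000000 + (1-p)*0.160000] = 0.092963; exercise = 0.000000; V(3,1) = max -> 0.092963
  V(3,2) = exp(-r*dt) * [p*0.160000 + (1-p)*0.704901] = 0.475880; exercise = 0.479183; V(3,2) = max -> 0.479183
  V(3,3) = exp(-r*dt) * [p*0.704901 + (1-p)*0.977401] = 0.860064; exercise = 0.864521; V(3,3) = max -> 0.864521
  V(2,0) = exp(-r*dt) * [p*0.000000 + (1-p)*0.092963] = 0.054014; exercise = 0.000000; V(2,0) = max -> 0.054014
  V(2,1) = exp(-r*dt) * [p*0.092963 + (1-p)*0.479183] = 0.316948; exercise = 0.160000; V(2,1) = max -> 0.316948
  V(2,2) = exp(-r*dt) * [p*0.479183 + (1-p)*0.864521] = 0.700921; exercise = 0.704901; V(2,2) = max -> 0.704901
  V(1,0) = exp(-r*dt) * [p*0.054014 + (1-p)*0.316948] = 0.206541; exercise = 0.000000; V(1,0) = max -> 0.206541
  V(1,1) = exp(-r*dt) * [p*0.316948 + (1-p)*0.704901] = 0.540933; exercise = 0.479183; V(1,1) = max -> 0.540933
  V(0,0) = exp(-r*dt) * [p*0.206541 + (1-p)*0.540933] = 0.399902; exercise = 0.160000; V(0,0) = max -> 0.399902

Answer: Price = V(0,0) = 0.3999


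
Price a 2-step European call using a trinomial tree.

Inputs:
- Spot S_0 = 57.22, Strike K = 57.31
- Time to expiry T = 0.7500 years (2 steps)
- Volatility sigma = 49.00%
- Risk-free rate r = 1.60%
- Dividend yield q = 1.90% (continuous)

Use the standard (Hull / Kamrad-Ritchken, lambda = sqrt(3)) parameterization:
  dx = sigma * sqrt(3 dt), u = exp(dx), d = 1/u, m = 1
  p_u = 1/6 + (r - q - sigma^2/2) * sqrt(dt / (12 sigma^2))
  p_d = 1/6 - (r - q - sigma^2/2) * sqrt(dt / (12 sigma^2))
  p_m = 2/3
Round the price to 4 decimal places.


dt = T/N = 0.375000; dx = sigma*sqrt(3*dt) = 0.519723
u = exp(dx) = 1.681563; d = 1/u = 0.594685
p_u = 0.122274, p_m = 0.666667, p_d = 0.211059
Discount per step: exp(-r*dt) = 0.994018
Stock lattice S(k, j) with j the centered position index:
  k=0: S(0,+0) = 57.2200
  k=1: S(1,-1) = 34.0279; S(1,+0) = 57.2200; S(1,+1) = 96.2190
  k=2: S(2,-2) = 20.2359; S(2,-1) = 34.0279; S(2,+0) = 57.2200; S(2,+1) = 96.2190; S(2,+2) = 161.7983
Terminal payoffs V(N, j) = max(S_T - K, 0):
  V(2,-2) = 0.000000; V(2,-1) = 0.000000; V(2,+0) = 0.000000; V(2,+1) = 38.909012; V(2,+2) = 104.488293
Backward induction: V(k, j) = exp(-r*dt) * [p_u * V(k+1, j+1) + p_m * V(k+1, j) + p_d * V(k+1, j-1)]
  V(1,-1) = exp(-r*dt) * [p_u*0.000000 + p_m*0.000000 + p_d*0.000000] = 0.000000
  V(1,+0) = exp(-r*dt) * [p_u*38.909012 + p_m*0.000000 + p_d*0.000000] = 4.729103
  V(1,+1) = exp(-r*dt) * [p_u*104.488293 + p_m*38.909012 + p_d*0.000000] = 38.483953
  V(0,+0) = exp(-r*dt) * [p_u*38.483953 + p_m*4.729103 + p_d*0.000000] = 7.811316

Answer: Price = V(0,0) = 7.8113


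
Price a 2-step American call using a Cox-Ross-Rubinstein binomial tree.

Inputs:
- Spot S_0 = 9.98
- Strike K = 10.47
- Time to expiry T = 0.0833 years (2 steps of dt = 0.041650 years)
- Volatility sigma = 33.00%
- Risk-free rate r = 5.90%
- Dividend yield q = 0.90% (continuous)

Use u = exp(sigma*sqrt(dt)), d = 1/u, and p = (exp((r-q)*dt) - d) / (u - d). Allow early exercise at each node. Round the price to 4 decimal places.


Answer: Price = V(0,0) = 0.2348

Derivation:
dt = T/N = 0.041650
u = exp(sigma*sqrt(dt)) = 1.069667; d = 1/u = 0.934870
p = (exp((r-q)*dt) - d) / (u - d) = 0.498635
Discount per step: exp(-r*dt) = 0.997546
Stock lattice S(k, i) with i counting down-moves:
  k=0: S(0,0) = 9.9800
  k=1: S(1,0) = 10.6753; S(1,1) = 9.3300
  k=2: S(2,0) = 11.4190; S(2,1) = 9.9800; S(2,2) = 8.7223
Terminal payoffs V(N, i) = max(S_T - K, 0):
  V(2,0) = 0.948994; V(2,1) = 0.000000; V(2,2) = 0.000000
Backward induction: V(k, i) = exp(-r*dt) * [p * V(k+1, i) + (1-p) * V(k+1, i+1)]; then take max(V_cont, immediate exercise) for American.
  V(1,0) = exp(-r*dt) * [p*0.948994 + (1-p)*0.000000] = 0.472040; exercise = 0.205278; V(1,0) = max -> 0.472040
  V(1,1) = exp(-r*dt) * [p*0.000000 + (1-p)*0.000000] = 0.000000; exercise = 0.000000; V(1,1) = max -> 0.000000
  V(0,0) = exp(-r*dt) * [p*0.472040 + (1-p)*0.000000] = 0.234798; exercise = 0.000000; V(0,0) = max -> 0.234798


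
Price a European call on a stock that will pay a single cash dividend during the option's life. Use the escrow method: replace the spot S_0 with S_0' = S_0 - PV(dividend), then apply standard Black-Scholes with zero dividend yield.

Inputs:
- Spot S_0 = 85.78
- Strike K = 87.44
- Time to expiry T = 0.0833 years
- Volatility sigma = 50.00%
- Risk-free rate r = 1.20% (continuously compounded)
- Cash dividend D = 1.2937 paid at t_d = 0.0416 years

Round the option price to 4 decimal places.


PV(D) = D * exp(-r * t_d) = 1.2937 * 0.99950092 = 1.29305435
S_0' = S_0 - PV(D) = 85.7800 - 1.29305435 = 84.48694565
d1 = (ln(S_0'/K) + (r + sigma^2/2)*T) / (sigma*sqrt(T)) = -0.15899049
d2 = d1 - sigma*sqrt(T) = -0.30329919
exp(-rT) = 0.99900090
N(d1) = 0.43683818; N(d2) = 0.38083093
C = S_0' * N(d1) - K * exp(-rT) * N(d2) = 84.48694565 * 0.43683818 - 87.4400 * 0.99900090 * 0.38083093 = 3.6405

Answer: Price = 3.6405


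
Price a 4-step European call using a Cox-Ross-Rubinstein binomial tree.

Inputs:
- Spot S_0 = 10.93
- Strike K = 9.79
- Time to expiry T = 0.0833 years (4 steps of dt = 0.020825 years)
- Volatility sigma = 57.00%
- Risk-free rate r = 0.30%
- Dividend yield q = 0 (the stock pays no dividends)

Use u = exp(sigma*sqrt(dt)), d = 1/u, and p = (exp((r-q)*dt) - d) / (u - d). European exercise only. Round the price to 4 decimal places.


Answer: Price = V(0,0) = 1.4232

Derivation:
dt = T/N = 0.020825
u = exp(sigma*sqrt(dt)) = 1.085734; d = 1/u = 0.921036
p = (exp((r-q)*dt) - d) / (u - d) = 0.479827
Discount per step: exp(-r*dt) = 0.999938
Stock lattice S(k, i) with i counting down-moves:
  k=0: S(0,0) = 10.9300
  k=1: S(1,0) = 11.8671; S(1,1) = 10.0669
  k=2: S(2,0) = 12.8845; S(2,1) = 10.9300; S(2,2) = 9.2720
  k=3: S(3,0) = 13.9891; S(3,1) = 11.8671; S(3,2) = 10.0669; S(3,3) = 8.5398
  k=4: S(4,0) = 15.1884; S(4,1) = 12.8845; S(4,2) = 10.9300; S(4,3) = 9.2720; S(4,4) = 7.8655
Terminal payoffs V(N, i) = max(S_T - K, 0):
  V(4,0) = 5.398448; V(4,1) = 3.094477; V(4,2) = 1.140000; V(4,3) = 0.000000; V(4,4) = 0.000000
Backward induction: V(k, i) = exp(-r*dt) * [p * V(k+1, i) + (1-p) * V(k+1, i+1)].
  V(3,0) = exp(-r*dt) * [p*5.398448 + (1-p)*3.094477] = 4.199722
  V(3,1) = exp(-r*dt) * [p*3.094477 + (1-p)*1.140000] = 2.077681
  V(3,2) = exp(-r*dt) * [p*1.140000 + (1-p)*0.000000] = 0.546969
  V(3,3) = exp(-r*dt) * [p*0.000000 + (1-p)*0.000000] = 0.000000
  V(2,0) = exp(-r*dt) * [p*4.199722 + (1-p)*2.077681] = 3.095700
  V(2,1) = exp(-r*dt) * [p*2.077681 + (1-p)*0.546969] = 1.281365
  V(2,2) = exp(-r*dt) * [p*0.546969 + (1-p)*0.000000] = 0.262434
  V(1,0) = exp(-r*dt) * [p*3.095700 + (1-p)*1.281365] = 2.151797
  V(1,1) = exp(-r*dt) * [p*1.281365 + (1-p)*0.262434] = 0.751298
  V(0,0) = exp(-r*dt) * [p*2.151797 + (1-p)*0.751298] = 1.423206


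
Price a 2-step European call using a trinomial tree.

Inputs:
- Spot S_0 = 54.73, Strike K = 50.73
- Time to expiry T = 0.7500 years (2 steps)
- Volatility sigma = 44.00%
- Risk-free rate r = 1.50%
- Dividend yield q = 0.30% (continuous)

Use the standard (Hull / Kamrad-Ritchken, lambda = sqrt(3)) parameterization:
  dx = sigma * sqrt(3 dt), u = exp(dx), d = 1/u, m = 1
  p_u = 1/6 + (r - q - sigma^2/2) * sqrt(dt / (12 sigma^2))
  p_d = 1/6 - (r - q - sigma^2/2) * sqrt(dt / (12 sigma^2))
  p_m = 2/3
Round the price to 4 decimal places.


Answer: Price = V(0,0) = 9.8955

Derivation:
dt = T/N = 0.375000; dx = sigma*sqrt(3*dt) = 0.466690
u = exp(dx) = 1.594708; d = 1/u = 0.627074
p_u = 0.132597, p_m = 0.666667, p_d = 0.200736
Discount per step: exp(-r*dt) = 0.994391
Stock lattice S(k, j) with j the centered position index:
  k=0: S(0,+0) = 54.7300
  k=1: S(1,-1) = 34.3198; S(1,+0) = 54.7300; S(1,+1) = 87.2784
  k=2: S(2,-2) = 21.5210; S(2,-1) = 34.3198; S(2,+0) = 54.7300; S(2,+1) = 87.2784; S(2,+2) = 139.1835
Terminal payoffs V(N, j) = max(S_T - K, 0):
  V(2,-2) = 0.000000; V(2,-1) = 0.000000; V(2,+0) = 4.000000; V(2,+1) = 36.548354; V(2,+2) = 88.453465
Backward induction: V(k, j) = exp(-r*dt) * [p_u * V(k+1, j+1) + p_m * V(k+1, j) + p_d * V(k+1, j-1)]
  V(1,-1) = exp(-r*dt) * [p_u*4.000000 + p_m*0.000000 + p_d*0.000000] = 0.527413
  V(1,+0) = exp(-r*dt) * [p_u*36.548354 + p_m*4.000000 + p_d*0.000000] = 7.470727
  V(1,+1) = exp(-r*dt) * [p_u*88.453465 + p_m*36.548354 + p_d*4.000000] = 36.690213
  V(0,+0) = exp(-r*dt) * [p_u*36.690213 + p_m*7.470727 + p_d*0.527413] = 9.895547


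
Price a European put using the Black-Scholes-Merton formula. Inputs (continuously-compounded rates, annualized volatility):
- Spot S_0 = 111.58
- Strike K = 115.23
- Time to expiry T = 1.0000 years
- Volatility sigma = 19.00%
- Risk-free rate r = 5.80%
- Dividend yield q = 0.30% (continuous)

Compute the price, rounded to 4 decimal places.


Answer: Price = 7.1300

Derivation:
d1 = (ln(S/K) + (r - q + 0.5*sigma^2) * T) / (sigma * sqrt(T)) = 0.21506153
d2 = d1 - sigma * sqrt(T) = 0.02506153
exp(-rT) = 0.94364995; exp(-qT) = 0.99700450
P = K * exp(-rT) * N(-d2) - S_0 * exp(-qT) * N(-d1)
N(-d1) = 0.41485967; N(-d2) = 0.49000294
P = 115.2300 * 0.94364995 * 0.49000294 - 111.5800 * 0.99700450 * 0.41485967 = 7.1300


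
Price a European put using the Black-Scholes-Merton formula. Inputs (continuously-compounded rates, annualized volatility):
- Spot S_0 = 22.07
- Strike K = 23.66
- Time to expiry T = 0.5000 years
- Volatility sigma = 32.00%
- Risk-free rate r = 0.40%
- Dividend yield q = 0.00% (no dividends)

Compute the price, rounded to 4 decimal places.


d1 = (ln(S/K) + (r - q + 0.5*sigma^2) * T) / (sigma * sqrt(T)) = -0.18546809
d2 = d1 - sigma * sqrt(T) = -0.41174226
exp(-rT) = 0.99800200; exp(-qT) = 1.00000000
P = K * exp(-rT) * N(-d2) - S_0 * exp(-qT) * N(-d1)
N(-d1) = 0.57356905; N(-d2) = 0.65973583
P = 23.6600 * 0.99800200 * 0.65973583 - 22.0700 * 1.00000000 * 0.57356905 = 2.9195

Answer: Price = 2.9195


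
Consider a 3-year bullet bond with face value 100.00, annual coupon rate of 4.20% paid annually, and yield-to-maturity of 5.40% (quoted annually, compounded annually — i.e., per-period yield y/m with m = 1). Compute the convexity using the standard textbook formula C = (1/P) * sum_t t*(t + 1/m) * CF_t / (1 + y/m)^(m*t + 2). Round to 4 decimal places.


Coupon per period c = face * coupon_rate / m = 4.200000
Periods per year m = 1; per-period yield y/m = 0.054000
Number of cashflows N = 3
Cashflows (t years, CF_t, discount factor 1/(1+y/m)^(m*t), PV):
  t = 1.0000: CF_t = 4.200000, DF = 0.948767, PV = 3.984820
  t = 2.0000: CF_t = 4.200000, DF = 0.900158, PV = 3.780664
  t = 3.0000: CF_t = 104.200000, DF = 0.854040, PV = 88.990959
Price P = sum_t PV_t = 96.756442
Convexity numerator sum_t t*(t + 1/m) * CF_t / (1+y/m)^(m*t + 2):
  t = 1.0000: term = 7.173935
  t = 2.0000: term = 20.419171
  t = 3.0000: term = 961.271155
Convexity = (1/P) * sum = 988.864261 / 96.756442 = 10.220139

Answer: Convexity = 10.2201


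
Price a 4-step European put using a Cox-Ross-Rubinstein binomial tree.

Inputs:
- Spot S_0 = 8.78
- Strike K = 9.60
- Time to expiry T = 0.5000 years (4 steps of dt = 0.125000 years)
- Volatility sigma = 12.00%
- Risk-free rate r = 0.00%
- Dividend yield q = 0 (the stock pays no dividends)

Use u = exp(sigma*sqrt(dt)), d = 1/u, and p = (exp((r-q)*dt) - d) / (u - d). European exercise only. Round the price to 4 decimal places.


dt = T/N = 0.125000
u = exp(sigma*sqrt(dt)) = 1.043339; d = 1/u = 0.958461
p = (exp((r-q)*dt) - d) / (u - d) = 0.489395
Discount per step: exp(-r*dt) = 1.000000
Stock lattice S(k, i) with i counting down-moves:
  k=0: S(0,0) = 8.7800
  k=1: S(1,0) = 9.1605; S(1,1) = 8.4153
  k=2: S(2,0) = 9.5575; S(2,1) = 8.7800; S(2,2) = 8.0657
  k=3: S(3,0) = 9.9717; S(3,1) = 9.1605; S(3,2) = 8.4153; S(3,3) = 7.7307
  k=4: S(4,0) = 10.4039; S(4,1) = 9.5575; S(4,2) = 8.7800; S(4,3) = 8.0657; S(4,4) = 7.4096
Terminal payoffs V(N, i) = max(K - S_T, 0):
  V(4,0) = 0.000000; V(4,1) = 0.042471; V(4,2) = 0.820000; V(4,3) = 1.534275; V(4,4) = 2.190442
Backward induction: V(k, i) = exp(-r*dt) * [p * V(k+1, i) + (1-p) * V(k+1, i+1)].
  V(3,0) = exp(-r*dt) * [p*0.000000 + (1-p)*0.042471] = 0.021686
  V(3,1) = exp(-r*dt) * [p*0.042471 + (1-p)*0.820000] = 0.439481
  V(3,2) = exp(-r*dt) * [p*0.820000 + (1-p)*1.534275] = 1.184712
  V(3,3) = exp(-r*dt) * [p*1.534275 + (1-p)*2.190442] = 1.869317
  V(2,0) = exp(-r*dt) * [p*0.021686 + (1-p)*0.439481] = 0.235014
  V(2,1) = exp(-r*dt) * [p*0.439481 + (1-p)*1.184712] = 0.820000
  V(2,2) = exp(-r*dt) * [p*1.184712 + (1-p)*1.869317] = 1.534275
  V(1,0) = exp(-r*dt) * [p*0.235014 + (1-p)*0.820000] = 0.533711
  V(1,1) = exp(-r*dt) * [p*0.820000 + (1-p)*1.534275] = 1.184712
  V(0,0) = exp(-r*dt) * [p*0.533711 + (1-p)*1.184712] = 0.866116

Answer: Price = V(0,0) = 0.8661


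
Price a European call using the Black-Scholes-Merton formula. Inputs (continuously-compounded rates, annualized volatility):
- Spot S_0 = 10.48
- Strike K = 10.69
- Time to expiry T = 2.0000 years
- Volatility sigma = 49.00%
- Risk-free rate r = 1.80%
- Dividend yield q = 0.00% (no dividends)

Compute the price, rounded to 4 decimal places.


d1 = (ln(S/K) + (r - q + 0.5*sigma^2) * T) / (sigma * sqrt(T)) = 0.36980235
d2 = d1 - sigma * sqrt(T) = -0.32316230
exp(-rT) = 0.96464029; exp(-qT) = 1.00000000
C = S_0 * exp(-qT) * N(d1) - K * exp(-rT) * N(d2)
N(d1) = 0.64423512; N(d2) = 0.37328617
C = 10.4800 * 1.00000000 * 0.64423512 - 10.6900 * 0.96464029 * 0.37328617 = 2.9023

Answer: Price = 2.9023


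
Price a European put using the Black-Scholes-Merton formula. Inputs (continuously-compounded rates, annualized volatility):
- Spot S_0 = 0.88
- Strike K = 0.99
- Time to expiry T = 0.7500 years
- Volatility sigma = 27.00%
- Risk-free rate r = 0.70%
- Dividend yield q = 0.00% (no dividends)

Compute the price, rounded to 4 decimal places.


d1 = (ln(S/K) + (r - q + 0.5*sigma^2) * T) / (sigma * sqrt(T)) = -0.36435308
d2 = d1 - sigma * sqrt(T) = -0.59817994
exp(-rT) = 0.99476376; exp(-qT) = 1.00000000
P = K * exp(-rT) * N(-d2) - S_0 * exp(-qT) * N(-d1)
N(-d1) = 0.64220282; N(-d2) = 0.72514006
P = 0.9900 * 0.99476376 * 0.72514006 - 0.8800 * 1.00000000 * 0.64220282 = 0.1490

Answer: Price = 0.1490


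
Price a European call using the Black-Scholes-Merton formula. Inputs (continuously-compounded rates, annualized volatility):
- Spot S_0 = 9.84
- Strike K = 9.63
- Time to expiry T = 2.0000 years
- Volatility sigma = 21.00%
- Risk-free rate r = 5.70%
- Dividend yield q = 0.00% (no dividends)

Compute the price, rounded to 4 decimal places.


d1 = (ln(S/K) + (r - q + 0.5*sigma^2) * T) / (sigma * sqrt(T)) = 0.60498873
d2 = d1 - sigma * sqrt(T) = 0.30800388
exp(-rT) = 0.89225796; exp(-qT) = 1.00000000
C = S_0 * exp(-qT) * N(d1) - K * exp(-rT) * N(d2)
N(d1) = 0.72740676; N(d2) = 0.62096031
C = 9.8400 * 1.00000000 * 0.72740676 - 9.6300 * 0.89225796 * 0.62096031 = 1.8221

Answer: Price = 1.8221


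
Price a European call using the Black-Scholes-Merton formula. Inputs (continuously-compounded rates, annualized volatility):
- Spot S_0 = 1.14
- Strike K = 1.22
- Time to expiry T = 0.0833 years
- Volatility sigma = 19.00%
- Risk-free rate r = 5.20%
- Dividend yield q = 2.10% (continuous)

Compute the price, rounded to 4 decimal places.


Answer: Price = 0.0037

Derivation:
d1 = (ln(S/K) + (r - q + 0.5*sigma^2) * T) / (sigma * sqrt(T)) = -1.16228782
d2 = d1 - sigma * sqrt(T) = -1.21712512
exp(-rT) = 0.99567777; exp(-qT) = 0.99825223
C = S_0 * exp(-qT) * N(d1) - K * exp(-rT) * N(d2)
N(d1) = 0.12255929; N(d2) = 0.11177831
C = 1.1400 * 0.99825223 * 0.12255929 - 1.2200 * 0.99567777 * 0.11177831 = 0.0037


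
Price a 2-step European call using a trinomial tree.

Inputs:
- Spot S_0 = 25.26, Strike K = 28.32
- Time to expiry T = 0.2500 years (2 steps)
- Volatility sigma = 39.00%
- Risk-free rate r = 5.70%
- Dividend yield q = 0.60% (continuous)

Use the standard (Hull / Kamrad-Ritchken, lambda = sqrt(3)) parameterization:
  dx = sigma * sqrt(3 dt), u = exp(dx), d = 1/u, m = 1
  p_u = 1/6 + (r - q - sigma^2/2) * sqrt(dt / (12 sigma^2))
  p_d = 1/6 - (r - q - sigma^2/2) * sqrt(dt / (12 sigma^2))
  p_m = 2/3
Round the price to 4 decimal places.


dt = T/N = 0.125000; dx = sigma*sqrt(3*dt) = 0.238825
u = exp(dx) = 1.269757; d = 1/u = 0.787552
p_u = 0.160111, p_m = 0.666667, p_d = 0.173222
Discount per step: exp(-r*dt) = 0.992900
Stock lattice S(k, j) with j the centered position index:
  k=0: S(0,+0) = 25.2600
  k=1: S(1,-1) = 19.8936; S(1,+0) = 25.2600; S(1,+1) = 32.0741
  k=2: S(2,-2) = 15.6672; S(2,-1) = 19.8936; S(2,+0) = 25.2600; S(2,+1) = 32.0741; S(2,+2) = 40.7262
Terminal payoffs V(N, j) = max(S_T - K, 0):
  V(2,-2) = 0.000000; V(2,-1) = 0.000000; V(2,+0) = 0.000000; V(2,+1) = 3.754052; V(2,+2) = 12.406241
Backward induction: V(k, j) = exp(-r*dt) * [p_u * V(k+1, j+1) + p_m * V(k+1, j) + p_d * V(k+1, j-1)]
  V(1,-1) = exp(-r*dt) * [p_u*0.000000 + p_m*0.000000 + p_d*0.000000] = 0.000000
  V(1,+0) = exp(-r*dt) * [p_u*3.754052 + p_m*0.000000 + p_d*0.000000] = 0.596798
  V(1,+1) = exp(-r*dt) * [p_u*12.406241 + p_m*3.754052 + p_d*0.000000] = 4.457208
  V(0,+0) = exp(-r*dt) * [p_u*4.457208 + p_m*0.596798 + p_d*0.000000] = 1.103623

Answer: Price = V(0,0) = 1.1036


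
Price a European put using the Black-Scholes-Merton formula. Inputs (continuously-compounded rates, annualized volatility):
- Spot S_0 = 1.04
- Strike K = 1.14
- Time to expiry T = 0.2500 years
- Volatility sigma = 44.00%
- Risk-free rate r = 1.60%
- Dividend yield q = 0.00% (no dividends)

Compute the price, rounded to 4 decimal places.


d1 = (ln(S/K) + (r - q + 0.5*sigma^2) * T) / (sigma * sqrt(T)) = -0.28912522
d2 = d1 - sigma * sqrt(T) = -0.50912522
exp(-rT) = 0.99600799; exp(-qT) = 1.00000000
P = K * exp(-rT) * N(-d2) - S_0 * exp(-qT) * N(-d1)
N(-d1) = 0.61375722; N(-d2) = 0.69466777
P = 1.1400 * 0.99600799 * 0.69466777 - 1.0400 * 1.00000000 * 0.61375722 = 0.1505

Answer: Price = 0.1505


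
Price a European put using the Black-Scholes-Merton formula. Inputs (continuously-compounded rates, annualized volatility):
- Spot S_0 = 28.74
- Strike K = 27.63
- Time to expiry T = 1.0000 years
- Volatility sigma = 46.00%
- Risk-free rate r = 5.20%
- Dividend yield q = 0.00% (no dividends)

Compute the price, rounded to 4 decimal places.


Answer: Price = 3.8413

Derivation:
d1 = (ln(S/K) + (r - q + 0.5*sigma^2) * T) / (sigma * sqrt(T)) = 0.42866900
d2 = d1 - sigma * sqrt(T) = -0.03133100
exp(-rT) = 0.94932887; exp(-qT) = 1.00000000
P = K * exp(-rT) * N(-d2) - S_0 * exp(-qT) * N(-d1)
N(-d1) = 0.33408206; N(-d2) = 0.51249721
P = 27.6300 * 0.94932887 * 0.51249721 - 28.7400 * 1.00000000 * 0.33408206 = 3.8413


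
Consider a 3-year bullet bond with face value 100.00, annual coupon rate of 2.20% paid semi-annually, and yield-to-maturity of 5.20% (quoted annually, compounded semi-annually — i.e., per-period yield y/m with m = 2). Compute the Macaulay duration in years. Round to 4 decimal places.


Coupon per period c = face * coupon_rate / m = 1.100000
Periods per year m = 2; per-period yield y/m = 0.026000
Number of cashflows N = 6
Cashflows (t years, CF_t, discount factor 1/(1+y/m)^(m*t), PV):
  t = 0.5000: CF_t = 1.100000, DF = 0.974659, PV = 1.072125
  t = 1.0000: CF_t = 1.100000, DF = 0.949960, PV = 1.044956
  t = 1.5000: CF_t = 1.100000, DF = 0.925887, PV = 1.018476
  t = 2.0000: CF_t = 1.100000, DF = 0.902424, PV = 0.992666
  t = 2.5000: CF_t = 1.100000, DF = 0.879555, PV = 0.967511
  t = 3.0000: CF_t = 101.100000, DF = 0.857266, PV = 86.669640
Price P = sum_t PV_t = 91.765373
Macaulay numerator sum_t t * PV_t:
  t * PV_t at t = 0.5000: 0.536062
  t * PV_t at t = 1.0000: 1.044956
  t * PV_t at t = 1.5000: 1.527713
  t * PV_t at t = 2.0000: 1.985332
  t * PV_t at t = 2.5000: 2.418777
  t * PV_t at t = 3.0000: 260.008919
Macaulay duration D = (sum_t t * PV_t) / P = 267.521760 / 91.765373 = 2.915280

Answer: Macaulay duration = 2.9153 years


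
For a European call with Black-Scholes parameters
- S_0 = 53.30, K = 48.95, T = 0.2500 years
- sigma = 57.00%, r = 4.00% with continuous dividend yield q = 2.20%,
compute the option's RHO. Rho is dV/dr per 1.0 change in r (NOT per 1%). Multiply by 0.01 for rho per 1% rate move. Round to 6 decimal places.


Answer: Rho = 6.885219

Derivation:
d1 = 0.4570156568; d2 = 0.1720156568
phi(d1) = 0.3593817128; exp(-qT) = 0.9945150973; exp(-rT) = 0.9900498337
N(d2) = 0.5682873899
Rho = K*T*exp(-rT)*N(d2) = 48.9500 * 0.2500 * 0.9900498337 * 0.5682873899 = 6.885219


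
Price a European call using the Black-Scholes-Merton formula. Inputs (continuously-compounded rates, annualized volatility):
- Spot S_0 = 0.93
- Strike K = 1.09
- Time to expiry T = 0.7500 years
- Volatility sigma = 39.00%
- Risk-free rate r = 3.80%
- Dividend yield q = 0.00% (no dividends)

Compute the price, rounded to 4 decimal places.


Answer: Price = 0.0784

Derivation:
d1 = (ln(S/K) + (r - q + 0.5*sigma^2) * T) / (sigma * sqrt(T)) = -0.21676065
d2 = d1 - sigma * sqrt(T) = -0.55451056
exp(-rT) = 0.97190229; exp(-qT) = 1.00000000
C = S_0 * exp(-qT) * N(d1) - K * exp(-rT) * N(d2)
N(d1) = 0.41419744; N(d2) = 0.28961474
C = 0.9300 * 1.00000000 * 0.41419744 - 1.0900 * 0.97190229 * 0.28961474 = 0.0784


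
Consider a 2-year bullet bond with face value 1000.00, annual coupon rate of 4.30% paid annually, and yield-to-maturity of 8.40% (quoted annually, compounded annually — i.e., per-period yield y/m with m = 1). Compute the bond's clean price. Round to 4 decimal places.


Answer: Price = 927.2852

Derivation:
Coupon per period c = face * coupon_rate / m = 43.000000
Periods per year m = 1; per-period yield y/m = 0.084000
Number of cashflows N = 2
Cashflows (t years, CF_t, discount factor 1/(1+y/m)^(m*t), PV):
  t = 1.0000: CF_t = 43.000000, DF = 0.922509, PV = 39.667897
  t = 2.0000: CF_t = 1043.000000, DF = 0.851023, PV = 887.617271
Price P = sum_t PV_t = 927.285168


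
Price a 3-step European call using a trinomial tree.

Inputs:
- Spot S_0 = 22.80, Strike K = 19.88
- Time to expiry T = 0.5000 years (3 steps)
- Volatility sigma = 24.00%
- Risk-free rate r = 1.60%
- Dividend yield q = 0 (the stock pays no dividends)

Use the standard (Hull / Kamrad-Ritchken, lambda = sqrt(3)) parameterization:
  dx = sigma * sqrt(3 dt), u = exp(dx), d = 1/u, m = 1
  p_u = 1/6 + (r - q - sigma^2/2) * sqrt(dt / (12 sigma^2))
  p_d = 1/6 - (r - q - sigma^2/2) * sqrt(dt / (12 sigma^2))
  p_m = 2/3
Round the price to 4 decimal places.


dt = T/N = 0.166667; dx = sigma*sqrt(3*dt) = 0.169706
u = exp(dx) = 1.184956; d = 1/u = 0.843913
p_u = 0.160381, p_m = 0.666667, p_d = 0.172952
Discount per step: exp(-r*dt) = 0.997337
Stock lattice S(k, j) with j the centered position index:
  k=0: S(0,+0) = 22.8000
  k=1: S(1,-1) = 19.2412; S(1,+0) = 22.8000; S(1,+1) = 27.0170
  k=2: S(2,-2) = 16.2379; S(2,-1) = 19.2412; S(2,+0) = 22.8000; S(2,+1) = 27.0170; S(2,+2) = 32.0140
  k=3: S(3,-3) = 13.7034; S(3,-2) = 16.2379; S(3,-1) = 19.2412; S(3,+0) = 22.8000; S(3,+1) = 27.0170; S(3,+2) = 32.0140; S(3,+3) = 37.9351
Terminal payoffs V(N, j) = max(S_T - K, 0):
  V(3,-3) = 0.000000; V(3,-2) = 0.000000; V(3,-1) = 0.000000; V(3,+0) = 2.920000; V(3,+1) = 7.136996; V(3,+2) = 12.133951; V(3,+3) = 18.055123
Backward induction: V(k, j) = exp(-r*dt) * [p_u * V(k+1, j+1) + p_m * V(k+1, j) + p_d * V(k+1, j-1)]
  V(2,-2) = exp(-r*dt) * [p_u*0.000000 + p_m*0.000000 + p_d*0.000000] = 0.000000
  V(2,-1) = exp(-r*dt) * [p_u*2.920000 + p_m*0.000000 + p_d*0.000000] = 0.467066
  V(2,+0) = exp(-r*dt) * [p_u*7.136996 + p_m*2.920000 + p_d*0.000000] = 3.083075
  V(2,+1) = exp(-r*dt) * [p_u*12.133951 + p_m*7.136996 + p_d*2.920000] = 7.189878
  V(2,+2) = exp(-r*dt) * [p_u*18.055123 + p_m*12.133951 + p_d*7.136996] = 12.186821
  V(1,-1) = exp(-r*dt) * [p_u*3.083075 + p_m*0.467066 + p_d*0.000000] = 0.803699
  V(1,+0) = exp(-r*dt) * [p_u*7.189878 + p_m*3.083075 + p_d*0.467066] = 3.280525
  V(1,+1) = exp(-r*dt) * [p_u*12.186821 + p_m*7.189878 + p_d*3.083075] = 7.261624
  V(0,+0) = exp(-r*dt) * [p_u*7.261624 + p_m*3.280525 + p_d*0.803699] = 3.481351

Answer: Price = V(0,0) = 3.4814


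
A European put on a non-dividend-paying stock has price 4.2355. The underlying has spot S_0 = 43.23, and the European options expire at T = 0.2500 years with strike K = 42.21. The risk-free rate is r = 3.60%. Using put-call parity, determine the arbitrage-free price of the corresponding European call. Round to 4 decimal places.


Put-call parity: C - P = S_0 * exp(-qT) - K * exp(-rT).
S_0 * exp(-qT) = 43.2300 * 1.00000000 = 43.23000000
K * exp(-rT) = 42.2100 * 0.99104038 = 41.83181439
C = P + S*exp(-qT) - K*exp(-rT)
C = 4.2355 + 43.23000000 - 41.83181439 = 5.6337

Answer: Call price = 5.6337


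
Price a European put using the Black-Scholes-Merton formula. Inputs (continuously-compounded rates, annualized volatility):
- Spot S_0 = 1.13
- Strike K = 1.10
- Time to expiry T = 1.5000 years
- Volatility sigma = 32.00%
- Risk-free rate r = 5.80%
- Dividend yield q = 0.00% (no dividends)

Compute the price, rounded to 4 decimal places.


Answer: Price = 0.1121

Derivation:
d1 = (ln(S/K) + (r - q + 0.5*sigma^2) * T) / (sigma * sqrt(T)) = 0.48659995
d2 = d1 - sigma * sqrt(T) = 0.09468159
exp(-rT) = 0.91667710; exp(-qT) = 1.00000000
P = K * exp(-rT) * N(-d2) - S_0 * exp(-qT) * N(-d1)
N(-d1) = 0.31327093; N(-d2) = 0.46228387
P = 1.1000 * 0.91667710 * 0.46228387 - 1.1300 * 1.00000000 * 0.31327093 = 0.1121


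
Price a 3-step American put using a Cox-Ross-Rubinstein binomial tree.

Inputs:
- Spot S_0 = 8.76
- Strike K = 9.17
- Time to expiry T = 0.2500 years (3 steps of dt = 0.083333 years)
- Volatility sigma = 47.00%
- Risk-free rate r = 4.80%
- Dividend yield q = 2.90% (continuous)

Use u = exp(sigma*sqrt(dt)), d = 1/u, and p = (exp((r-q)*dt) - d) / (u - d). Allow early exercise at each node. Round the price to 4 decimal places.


Answer: Price = V(0,0) = 1.0849

Derivation:
dt = T/N = 0.083333
u = exp(sigma*sqrt(dt)) = 1.145312; d = 1/u = 0.873124
p = (exp((r-q)*dt) - d) / (u - d) = 0.471954
Discount per step: exp(-r*dt) = 0.996008
Stock lattice S(k, i) with i counting down-moves:
  k=0: S(0,0) = 8.7600
  k=1: S(1,0) = 10.0329; S(1,1) = 7.6486
  k=2: S(2,0) = 11.4908; S(2,1) = 8.7600; S(2,2) = 6.6782
  k=3: S(3,0) = 13.1606; S(3,1) = 10.0329; S(3,2) = 7.6486; S(3,3) = 5.8309
Terminal payoffs V(N, i) = max(K - S_T, 0):
  V(3,0) = 0.000000; V(3,1) = 0.000000; V(3,2) = 1.521431; V(3,3) = 3.339143
Backward induction: V(k, i) = exp(-r*dt) * [p * V(k+1, i) + (1-p) * V(k+1, i+1)]; then take max(V_cont, immediate exercise) for American.
  V(2,0) = exp(-r*dt) * [p*0.000000 + (1-p)*0.000000] = 0.000000; exercise = 0.000000; V(2,0) = max -> 0.000000
  V(2,1) = exp(-r*dt) * [p*0.000000 + (1-p)*1.521431] = 0.800178; exercise = 0.410000; V(2,1) = max -> 0.800178
  V(2,2) = exp(-r*dt) * [p*1.521431 + (1-p)*3.339143] = 2.471361; exercise = 2.491848; V(2,2) = max -> 2.491848
  V(1,0) = exp(-r*dt) * [p*0.000000 + (1-p)*0.800178] = 0.420844; exercise = 0.000000; V(1,0) = max -> 0.420844
  V(1,1) = exp(-r*dt) * [p*0.800178 + (1-p)*2.491848] = 1.686697; exercise = 1.521431; V(1,1) = max -> 1.686697
  V(0,0) = exp(-r*dt) * [p*0.420844 + (1-p)*1.686697] = 1.084924; exercise = 0.410000; V(0,0) = max -> 1.084924


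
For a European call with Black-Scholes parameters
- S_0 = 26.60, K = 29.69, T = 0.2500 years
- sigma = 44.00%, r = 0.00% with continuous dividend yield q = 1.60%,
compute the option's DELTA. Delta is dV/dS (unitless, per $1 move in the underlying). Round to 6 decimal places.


Answer: Delta = 0.340374

Derivation:
d1 = -0.4077230590; d2 = -0.6277230590
phi(d1) = 0.3671232781; exp(-qT) = 0.9960079893; exp(-rT) = 1.0000000000
N(d1) = 0.3417385032
Delta = exp(-qT) * N(d1) = 0.9960079893 * 0.3417385032 = 0.340374
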